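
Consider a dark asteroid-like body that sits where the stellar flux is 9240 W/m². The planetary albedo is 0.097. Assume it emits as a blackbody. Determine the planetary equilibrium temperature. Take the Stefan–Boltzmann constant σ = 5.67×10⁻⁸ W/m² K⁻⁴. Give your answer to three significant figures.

438 K

The planet absorbs (1−α)S over its disc πR² and re-emits over 4πR², so the mean absorbed flux is (1−0.097)·9240/4 = 2086 W/m².
In equilibrium σT⁴ equals this, so T = 438.0 K.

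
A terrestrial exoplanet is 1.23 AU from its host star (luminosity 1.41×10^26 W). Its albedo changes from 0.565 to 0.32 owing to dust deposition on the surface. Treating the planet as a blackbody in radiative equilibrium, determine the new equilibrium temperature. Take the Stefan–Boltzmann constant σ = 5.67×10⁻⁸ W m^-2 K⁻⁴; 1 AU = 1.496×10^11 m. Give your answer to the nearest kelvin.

178 K

d = 1.23 × 1.496×10^11 m = 1.840×10^11 m.
Spreading L over a sphere of radius d: S = 1.41×10^26/(4π·1.84×10^11²) = 331.4 W m^-2.
New equilibrium: T₂ = [(1−0.32)·331.4/(4σ)]^(1/4) = 177.5 K.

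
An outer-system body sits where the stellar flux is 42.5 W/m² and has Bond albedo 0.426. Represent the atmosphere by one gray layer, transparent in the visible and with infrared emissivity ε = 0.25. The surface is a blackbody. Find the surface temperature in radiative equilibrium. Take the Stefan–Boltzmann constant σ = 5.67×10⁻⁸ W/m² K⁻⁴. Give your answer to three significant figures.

105 K

Effective emission temperature (TOA balance): σT_e⁴ = S(1−α)/4 = 6.099 W/m² → T_e = 101.8 K.
Surface balance with a leaky layer gives σT_s⁴ = σT_e⁴·2/(2−ε), so T_s = T_e·[2/(2−0.25)]^(1/4) = 105.3 K.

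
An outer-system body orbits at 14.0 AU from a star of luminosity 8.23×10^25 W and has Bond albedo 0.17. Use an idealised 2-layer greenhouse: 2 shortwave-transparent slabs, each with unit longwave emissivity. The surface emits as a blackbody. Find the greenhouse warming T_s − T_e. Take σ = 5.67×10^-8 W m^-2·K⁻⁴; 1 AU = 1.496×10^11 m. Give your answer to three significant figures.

Orbital distance: d = 14.0 AU = 2.094×10^12 m.
Spreading L over a sphere of radius d: S = 8.23×10^25/(4π·2.09×10^12²) = 1.493 W m^-2.
OLR = S(1−α)/4 = 0.3098 W m^-2; the top layer radiates at T_e = 48.35 K.
Surface: T_s = (3)^¼·T_e = 63.63 K.
Warming: T_s − T_e = 15.28 K.

15.3 K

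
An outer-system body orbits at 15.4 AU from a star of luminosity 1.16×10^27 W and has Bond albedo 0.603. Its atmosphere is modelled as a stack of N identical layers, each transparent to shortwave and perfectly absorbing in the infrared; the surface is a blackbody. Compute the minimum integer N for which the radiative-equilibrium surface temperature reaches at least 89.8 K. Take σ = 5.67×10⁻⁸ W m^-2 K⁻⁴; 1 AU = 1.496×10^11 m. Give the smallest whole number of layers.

Orbital distance: d = 15.4 AU = 2.304×10^12 m.
Flux at the orbit: S = L/(4πd²) = 1.16×10^27/(4π·(2.30×10^12)²) = 17.39 W m^-2.
OLR = S(1−α)/4 = 1.726 W m^-2; the top layer radiates at T_e = 74.28 K.
Need (N+1)T_e⁴ ≥ T_s⁴, i.e. N+1 ≥ (89.8/74.28)⁴ = 2.136.
So N ≥ 1.136; the smallest integer is N = 2.

2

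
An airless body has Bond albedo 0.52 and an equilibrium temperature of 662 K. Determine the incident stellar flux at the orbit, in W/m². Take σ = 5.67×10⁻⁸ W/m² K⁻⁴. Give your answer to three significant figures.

90700 W/m²

From S(1−α)/4 = σT⁴: S = 4σT⁴/(1−α).
σT⁴ = 5.67×10⁻⁸·(662)⁴ = 10890 W/m².
S = 4·10890/0.48 = 90750 W/m².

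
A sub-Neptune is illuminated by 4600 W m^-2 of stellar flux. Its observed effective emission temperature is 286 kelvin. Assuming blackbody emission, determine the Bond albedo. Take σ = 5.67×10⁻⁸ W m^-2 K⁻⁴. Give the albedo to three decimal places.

0.670

Rearranging the radiative balance, α = 1 − 4σT⁴/S.
4σT⁴ = 4·5.67×10⁻⁸·(286)⁴ = 1517 W m^-2.
1−α = 1517/4600 = 0.3299, so α = 0.6701.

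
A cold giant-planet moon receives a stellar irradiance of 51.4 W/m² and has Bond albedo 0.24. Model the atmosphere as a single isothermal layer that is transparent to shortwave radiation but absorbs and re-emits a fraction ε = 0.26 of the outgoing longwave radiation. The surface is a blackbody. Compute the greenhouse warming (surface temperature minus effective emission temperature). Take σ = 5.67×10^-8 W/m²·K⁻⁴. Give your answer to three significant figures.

4.06 kelvin

Effective emission temperature (TOA balance): σT_e⁴ = S(1−α)/4 = 9.766 W/m² → T_e = 114.6 K.
The surface balance (absorbed SW + ε·downward IR = σT_s⁴) with T_a⁴ = T_s⁴/2 reduces to T_s = T_e·[2/(2−ε)]^¼ = 118.6 K.
The atmosphere warms the surface by 4.059 K.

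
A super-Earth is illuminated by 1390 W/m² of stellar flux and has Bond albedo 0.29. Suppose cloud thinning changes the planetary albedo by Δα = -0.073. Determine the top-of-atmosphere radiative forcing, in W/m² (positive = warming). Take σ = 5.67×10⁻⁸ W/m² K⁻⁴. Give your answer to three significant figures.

25.4 W/m²

The change in absorbed flux is Δ[S(1−α)/4] = −SΔα/4 = 25.37 W/m².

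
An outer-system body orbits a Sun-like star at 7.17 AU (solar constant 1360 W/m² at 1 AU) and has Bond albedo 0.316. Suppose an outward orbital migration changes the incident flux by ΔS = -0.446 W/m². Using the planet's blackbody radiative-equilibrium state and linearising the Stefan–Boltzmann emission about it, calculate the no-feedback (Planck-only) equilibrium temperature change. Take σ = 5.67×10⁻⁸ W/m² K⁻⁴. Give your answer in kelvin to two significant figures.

Flux at the orbit: S = 1360/(7.17)² = 26.45 W/m².
Reference equilibrium: T_e = [S(1−α)/(4σ)]^(1/4) = 94.51 K.
TOA radiative forcing: ΔF = (1−α)ΔS/4 = 0.684·(-0.446)/4 = -0.07627 W/m².
The Planck feedback parameter is 4σT_e³ = 0.1915 W/m²/K.
So ΔT₀ = -0.07627/0.1915 = -0.398 K.

-0.40 K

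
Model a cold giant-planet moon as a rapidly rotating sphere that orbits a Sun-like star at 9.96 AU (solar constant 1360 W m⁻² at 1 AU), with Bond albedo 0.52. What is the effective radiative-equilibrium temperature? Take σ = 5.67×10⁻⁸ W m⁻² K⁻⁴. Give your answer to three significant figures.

73.4 kelvin

By the inverse-square law, S = 1360/9.96² = 13.71 W m⁻².
Averaging over the sphere, the absorbed flux is S(1−α)/4 = 1.645 W m⁻².
In equilibrium σT⁴ equals this, so T = 73.39 K.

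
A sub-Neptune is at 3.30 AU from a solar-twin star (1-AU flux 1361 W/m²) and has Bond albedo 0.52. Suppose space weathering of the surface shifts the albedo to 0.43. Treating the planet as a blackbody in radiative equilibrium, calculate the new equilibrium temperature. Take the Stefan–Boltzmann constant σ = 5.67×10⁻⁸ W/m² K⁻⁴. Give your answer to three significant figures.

133 K

Flux at the orbit: S = 1361/(3.30)² = 125.0 W/m².
New equilibrium: T₂ = [(1−0.43)·125.0/(4σ)]^(1/4) = 133.1 K.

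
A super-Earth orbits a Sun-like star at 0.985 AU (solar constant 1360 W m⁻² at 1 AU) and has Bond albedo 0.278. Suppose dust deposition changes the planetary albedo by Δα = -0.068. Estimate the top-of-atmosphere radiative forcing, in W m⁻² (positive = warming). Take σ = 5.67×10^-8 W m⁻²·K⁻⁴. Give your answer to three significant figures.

Flux at the orbit: S = 1360/(0.985)² = 1402 W m⁻².
ΔF = −(S/4)Δα = −(1402/4)×(-0.068) = 23.83 W m⁻².

23.8 W m⁻²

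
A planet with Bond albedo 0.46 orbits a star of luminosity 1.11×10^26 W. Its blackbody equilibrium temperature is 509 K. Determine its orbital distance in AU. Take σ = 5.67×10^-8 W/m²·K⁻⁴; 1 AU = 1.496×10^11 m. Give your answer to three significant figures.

0.118 AU

The flux needed for this T is 4σT⁴/(1−0.46) = 28190 W/m².
Then d = [L/(4πS)]^(1/2) = 1.770×10^10 m, i.e. 0.1183 AU.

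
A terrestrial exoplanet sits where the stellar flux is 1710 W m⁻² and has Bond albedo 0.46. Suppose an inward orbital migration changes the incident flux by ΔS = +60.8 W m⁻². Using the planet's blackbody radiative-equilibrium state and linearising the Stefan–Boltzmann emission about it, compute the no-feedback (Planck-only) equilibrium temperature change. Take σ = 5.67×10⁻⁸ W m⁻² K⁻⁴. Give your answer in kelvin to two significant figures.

Reference equilibrium: T_e = [S(1−α)/(4σ)]^(1/4) = 252.6 K.
Only a fraction (1−α) is absorbed and it's spread over 4πR², so ΔF = (1−α)ΔS/4 = 8.208 W m⁻².
Planck response: λ_P = 4σT_e³ = 4·5.67×10⁻⁸·(252.6)³ = 3.656 W m⁻²/K.
ΔT₀ = ΔF/λ_P = 8.208/3.656 = 2.25 K.

2.2 kelvin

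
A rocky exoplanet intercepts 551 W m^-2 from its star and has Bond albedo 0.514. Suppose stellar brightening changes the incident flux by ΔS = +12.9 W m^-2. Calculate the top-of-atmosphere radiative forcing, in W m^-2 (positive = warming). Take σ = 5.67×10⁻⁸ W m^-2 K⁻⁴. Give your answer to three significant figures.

1.57 W m^-2

Only a fraction (1−α) is absorbed and it's spread over 4πR², so ΔF = (1−α)ΔS/4 = 1.567 W m^-2.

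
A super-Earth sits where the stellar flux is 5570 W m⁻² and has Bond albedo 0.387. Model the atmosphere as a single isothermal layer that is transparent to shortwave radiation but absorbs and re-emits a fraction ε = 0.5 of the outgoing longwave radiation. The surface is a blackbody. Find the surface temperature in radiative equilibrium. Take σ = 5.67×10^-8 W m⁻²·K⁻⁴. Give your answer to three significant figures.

The planet radiates to space at T_e = [S(1−α)/(4σ)]^(1/4) = 350.3 K.
Surface balance with a leaky layer gives σT_s⁴ = σT_e⁴·2/(2−ε), so T_s = T_e·[2/(2−0.5)]^(1/4) = 376.4 K.

376 K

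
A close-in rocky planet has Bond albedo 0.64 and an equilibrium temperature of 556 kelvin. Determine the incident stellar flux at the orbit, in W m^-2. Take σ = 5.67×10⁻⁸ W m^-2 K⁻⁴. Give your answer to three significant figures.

60200 W m^-2

Invert the energy balance for S: S = 4σT⁴/(1−α).
The emitted flux is σT⁴ = 5419 W m^-2.
So S = 4×5419/(1−0.64) = 60210 W m^-2.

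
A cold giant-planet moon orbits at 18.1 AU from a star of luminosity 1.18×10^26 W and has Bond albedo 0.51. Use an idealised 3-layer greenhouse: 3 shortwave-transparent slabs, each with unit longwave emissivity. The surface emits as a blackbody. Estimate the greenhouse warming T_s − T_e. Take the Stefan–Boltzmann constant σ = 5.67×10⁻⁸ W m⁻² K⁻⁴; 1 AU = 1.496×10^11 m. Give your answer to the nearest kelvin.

17 K

d = 18.1 × 1.496×10^11 m = 2.708×10^12 m.
S = L/(4πd²) = 1.281 W m⁻².
The effective emission temperature is T_e = [S(1−α)/(4σ)]^¼ = 40.79 K.
Surface: T_s = (4)^¼·T_e = 57.68 K.
So the greenhouse effect raises the surface by 57.68 − 40.79 = 16.89 K.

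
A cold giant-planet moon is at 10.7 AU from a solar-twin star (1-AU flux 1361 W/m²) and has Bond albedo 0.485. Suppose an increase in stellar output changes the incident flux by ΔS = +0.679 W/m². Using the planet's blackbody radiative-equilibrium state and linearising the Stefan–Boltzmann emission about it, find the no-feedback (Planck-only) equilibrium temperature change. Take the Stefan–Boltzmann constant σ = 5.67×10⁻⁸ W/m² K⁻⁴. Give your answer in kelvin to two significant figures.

1.0 kelvin

Irradiance scales as 1/d², so S = 1361 W/m² × (1/10.7)² = 11.89 W/m².
Unperturbed T_e = [11.89·(1−0.485)/(4σ)]^¼ = 72.08 K.
ΔF = Δ[S(1−α)]/4 = (1−0.485)·+0.679/4 = 0.08742 W/m².
Linearising σT⁴ gives d(σT⁴)/dT = 4σT_e³ = 0.08493 W/m² per K.
Hence the no-feedback warming is ΔF/(4σT_e³) = 1.03 K.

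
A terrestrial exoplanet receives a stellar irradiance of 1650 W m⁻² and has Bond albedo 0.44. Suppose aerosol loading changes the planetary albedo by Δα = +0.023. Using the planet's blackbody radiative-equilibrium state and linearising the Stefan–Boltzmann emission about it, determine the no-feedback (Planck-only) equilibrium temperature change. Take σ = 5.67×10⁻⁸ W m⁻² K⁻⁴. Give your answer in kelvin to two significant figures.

-2.6 K

Unperturbed T_e = [1650·(1−0.44)/(4σ)]^¼ = 252.6 K.
The change in absorbed flux is Δ[S(1−α)/4] = −SΔα/4 = -9.488 W m⁻².
Linearising σT⁴ gives d(σT⁴)/dT = 4σT_e³ = 3.657 W m⁻² per K.
ΔT₀ = ΔF/λ_P = -9.488/3.657 = -2.59 K.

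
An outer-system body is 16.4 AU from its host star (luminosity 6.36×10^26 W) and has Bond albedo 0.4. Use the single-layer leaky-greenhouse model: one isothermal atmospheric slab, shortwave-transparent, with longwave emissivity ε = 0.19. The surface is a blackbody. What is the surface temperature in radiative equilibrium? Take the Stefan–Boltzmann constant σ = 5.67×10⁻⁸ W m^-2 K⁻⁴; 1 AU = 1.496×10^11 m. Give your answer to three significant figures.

70.4 kelvin

d = 16.4 × 1.496×10^11 m = 2.453×10^12 m.
S = L/(4πd²) = 8.408 W m^-2.
The planet radiates to space at T_e = [S(1−α)/(4σ)]^(1/4) = 68.68 K.
Surface balance with a leaky layer gives σT_s⁴ = σT_e⁴·2/(2−ε), so T_s = T_e·[2/(2−0.19)]^(1/4) = 70.41 K.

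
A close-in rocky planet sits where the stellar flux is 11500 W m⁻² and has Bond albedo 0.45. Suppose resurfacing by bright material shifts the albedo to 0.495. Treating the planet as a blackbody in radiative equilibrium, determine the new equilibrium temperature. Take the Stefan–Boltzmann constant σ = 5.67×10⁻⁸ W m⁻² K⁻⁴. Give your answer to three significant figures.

400 K

With the new albedo, S(1−α₂)/4 = 1452 W m⁻², so T₂ = 400.0 K.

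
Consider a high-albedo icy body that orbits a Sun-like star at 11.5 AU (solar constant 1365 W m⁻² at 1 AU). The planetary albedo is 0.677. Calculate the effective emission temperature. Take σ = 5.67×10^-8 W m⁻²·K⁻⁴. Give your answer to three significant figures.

Irradiance scales as 1/d², so S = 1365 W m⁻² × (1/11.5)² = 10.32 W m⁻².
Averaging over the sphere, the absorbed flux is S(1−α)/4 = 0.8334 W m⁻².
Set σT⁴ = 0.8334 → T = (0.8334/σ)^(1/4) = 61.92 K.

61.9 K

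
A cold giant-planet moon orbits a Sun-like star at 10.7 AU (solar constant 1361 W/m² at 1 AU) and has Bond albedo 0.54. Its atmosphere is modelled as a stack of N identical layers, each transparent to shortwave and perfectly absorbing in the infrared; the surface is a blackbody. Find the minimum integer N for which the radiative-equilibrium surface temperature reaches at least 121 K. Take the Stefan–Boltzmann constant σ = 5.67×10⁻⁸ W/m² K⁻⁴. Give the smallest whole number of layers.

8

Irradiance scales as 1/d², so S = 1361 W/m² × (1/10.7)² = 11.89 W/m².
The effective emission temperature is T_e = [S(1−α)/(4σ)]^¼ = 70.07 K.
Need (N+1)T_e⁴ ≥ T_s⁴, i.e. N+1 ≥ (121/70.07)⁴ = 8.891.
Rounding up, N = 8.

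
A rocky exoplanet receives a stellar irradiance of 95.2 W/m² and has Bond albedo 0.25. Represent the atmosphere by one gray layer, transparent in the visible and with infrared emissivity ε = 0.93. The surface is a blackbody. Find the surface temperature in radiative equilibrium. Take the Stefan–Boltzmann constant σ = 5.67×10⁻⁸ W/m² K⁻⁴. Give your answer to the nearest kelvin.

The planet radiates to space at T_e = [S(1−α)/(4σ)]^(1/4) = 133.2 K.
For a single slab of emissivity ε, T_s⁴ = 2T_e⁴/(2−ε); thus T_s = 133.2·(1.869)^(1/4) = 155.7 K.

156 K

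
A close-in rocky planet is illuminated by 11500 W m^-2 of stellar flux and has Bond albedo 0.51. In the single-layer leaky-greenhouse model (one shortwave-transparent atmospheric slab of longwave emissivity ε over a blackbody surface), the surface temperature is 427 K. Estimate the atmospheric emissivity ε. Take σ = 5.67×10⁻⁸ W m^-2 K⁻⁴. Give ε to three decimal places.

TOA balance gives T_e = 397.0 K.
Since (2−ε)/2 = (T_e/T_s)⁴ = 0.7474, ε = 0.5052.

0.505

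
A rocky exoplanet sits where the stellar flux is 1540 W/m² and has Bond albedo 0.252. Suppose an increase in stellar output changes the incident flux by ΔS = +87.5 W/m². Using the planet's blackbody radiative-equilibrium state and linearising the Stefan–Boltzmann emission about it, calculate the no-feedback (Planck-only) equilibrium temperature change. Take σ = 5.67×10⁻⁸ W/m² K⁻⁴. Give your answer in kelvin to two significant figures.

3.8 K

Unperturbed T_e = [1540·(1−0.252)/(4σ)]^¼ = 267.0 K.
Only a fraction (1−α) is absorbed and it's spread over 4πR², so ΔF = (1−α)ΔS/4 = 16.36 W/m².
Linearising σT⁴ gives d(σT⁴)/dT = 4σT_e³ = 4.315 W/m² per K.
So ΔT₀ = 16.36/4.315 = 3.79 K.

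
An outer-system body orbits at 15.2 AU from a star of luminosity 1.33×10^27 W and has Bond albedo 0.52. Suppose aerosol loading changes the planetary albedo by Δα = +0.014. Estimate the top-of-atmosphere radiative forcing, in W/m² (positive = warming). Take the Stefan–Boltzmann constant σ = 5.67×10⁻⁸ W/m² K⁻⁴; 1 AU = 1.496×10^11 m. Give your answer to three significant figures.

Orbital distance: d = 15.2 AU = 2.274×10^12 m.
Flux at the orbit: S = L/(4πd²) = 1.33×10^27/(4π·(2.27×10^12)²) = 20.47 W/m².
TOA radiative forcing: ΔF = −S·Δα/4 = −20.47·(+0.014)/4 = -0.07164 W/m².

-0.0716 W/m²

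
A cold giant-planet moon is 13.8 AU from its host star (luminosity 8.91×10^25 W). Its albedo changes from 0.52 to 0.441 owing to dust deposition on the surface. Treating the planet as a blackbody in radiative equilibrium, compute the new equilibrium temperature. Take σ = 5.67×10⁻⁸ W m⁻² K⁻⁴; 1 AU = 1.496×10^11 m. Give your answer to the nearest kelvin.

45 K

Orbital distance: d = 13.8 AU = 2.064×10^12 m.
Spreading L over a sphere of radius d: S = 8.91×10^25/(4π·2.06×10^12²) = 1.664 W m⁻².
New equilibrium: T₂ = [(1−0.441)·1.664/(4σ)]^(1/4) = 45.00 K.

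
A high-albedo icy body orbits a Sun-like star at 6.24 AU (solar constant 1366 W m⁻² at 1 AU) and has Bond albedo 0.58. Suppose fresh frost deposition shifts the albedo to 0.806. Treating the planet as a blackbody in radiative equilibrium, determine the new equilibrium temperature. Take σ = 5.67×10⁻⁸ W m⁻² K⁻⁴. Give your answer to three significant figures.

By the inverse-square law, S = 1366/6.24² = 35.08 W m⁻².
With the new albedo, S(1−α₂)/4 = 1.701 W m⁻², so T₂ = 74.01 K.

74.0 kelvin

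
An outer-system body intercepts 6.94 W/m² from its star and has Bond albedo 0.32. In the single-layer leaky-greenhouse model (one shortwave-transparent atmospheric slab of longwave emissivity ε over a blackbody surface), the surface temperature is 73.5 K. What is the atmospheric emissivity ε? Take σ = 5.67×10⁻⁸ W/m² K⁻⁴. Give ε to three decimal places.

First, T_e = [6.940·(1−0.32)/(4σ)]^(1/4) = 67.54 K.
T_s⁴ = T_e⁴·2/(2−ε) → ε = 2 − 2(T_e/T_s)⁴ = 2 − 2·(67.54/73.5)⁴ = 0.5740.

0.574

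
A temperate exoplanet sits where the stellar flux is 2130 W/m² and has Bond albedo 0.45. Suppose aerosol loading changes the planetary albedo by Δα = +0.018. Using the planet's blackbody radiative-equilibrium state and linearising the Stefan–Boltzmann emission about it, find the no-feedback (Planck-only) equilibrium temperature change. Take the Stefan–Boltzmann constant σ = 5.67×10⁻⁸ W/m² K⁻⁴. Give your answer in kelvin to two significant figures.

Unperturbed T_e = [2130·(1−0.45)/(4σ)]^¼ = 268.1 K.
The change in absorbed flux is Δ[S(1−α)/4] = −SΔα/4 = -9.585 W/m².
Linearising σT⁴ gives d(σT⁴)/dT = 4σT_e³ = 4.370 W/m² per K.
ΔT₀ = ΔF/λ_P = -9.585/4.370 = -2.19 K.

-2.2 kelvin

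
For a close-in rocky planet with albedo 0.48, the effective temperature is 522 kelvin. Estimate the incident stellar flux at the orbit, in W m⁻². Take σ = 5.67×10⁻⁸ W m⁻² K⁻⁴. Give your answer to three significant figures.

Invert the energy balance for S: S = 4σT⁴/(1−α).
σT⁴ = 5.67×10⁻⁸·(522)⁴ = 4210 W m⁻².
So S = 4×4210/(1−0.48) = 32380 W m⁻².

32400 W m⁻²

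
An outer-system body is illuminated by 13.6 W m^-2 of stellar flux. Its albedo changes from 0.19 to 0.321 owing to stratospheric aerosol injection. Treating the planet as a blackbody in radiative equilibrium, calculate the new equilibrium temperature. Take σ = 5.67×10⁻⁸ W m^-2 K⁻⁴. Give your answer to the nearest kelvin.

80 K

With the new albedo, S(1−α₂)/4 = 2.309 W m^-2, so T₂ = 79.88 K.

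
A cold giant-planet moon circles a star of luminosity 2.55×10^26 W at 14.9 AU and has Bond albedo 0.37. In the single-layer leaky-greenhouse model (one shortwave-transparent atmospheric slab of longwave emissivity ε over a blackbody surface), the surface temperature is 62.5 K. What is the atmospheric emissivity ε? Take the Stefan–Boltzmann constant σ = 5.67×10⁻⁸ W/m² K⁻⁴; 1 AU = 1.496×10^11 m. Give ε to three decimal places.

d = 14.9 × 1.496×10^11 m = 2.229×10^12 m.
S = L/(4πd²) = 4.084 W/m².
Effective temperature: T_e = [S(1−α)/(4σ)]^(1/4) = 58.04 K.
T_s⁴ = T_e⁴·2/(2−ε) → ε = 2 − 2(T_e/T_s)⁴ = 2 − 2·(58.04/62.5)⁴ = 0.5130.

0.513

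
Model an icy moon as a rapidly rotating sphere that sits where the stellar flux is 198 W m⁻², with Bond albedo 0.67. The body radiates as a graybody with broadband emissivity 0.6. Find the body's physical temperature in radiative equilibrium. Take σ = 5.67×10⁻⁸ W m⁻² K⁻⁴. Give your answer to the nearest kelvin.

148 K

Averaging over the sphere, the absorbed flux is S(1−α)/4 = 16.33 W m⁻².
Equating to εσT⁴ with ε = 0.6: T = (16.33/0.6σ)^(1/4) = 148.0 K.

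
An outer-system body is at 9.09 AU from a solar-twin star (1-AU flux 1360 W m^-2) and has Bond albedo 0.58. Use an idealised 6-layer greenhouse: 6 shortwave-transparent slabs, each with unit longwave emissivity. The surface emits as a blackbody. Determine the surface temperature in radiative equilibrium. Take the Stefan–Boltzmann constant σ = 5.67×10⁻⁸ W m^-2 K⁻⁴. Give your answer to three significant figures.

Flux at the orbit: S = 1360/(9.09)² = 16.46 W m^-2.
OLR = S(1−α)/4 = 1.728 W m^-2; the top layer radiates at T_e = 74.30 K.
With N = 6 opaque layers, T_s = (N+1)^(1/4)·T_e = 7^(1/4)·74.30 = 120.9 K.

121 K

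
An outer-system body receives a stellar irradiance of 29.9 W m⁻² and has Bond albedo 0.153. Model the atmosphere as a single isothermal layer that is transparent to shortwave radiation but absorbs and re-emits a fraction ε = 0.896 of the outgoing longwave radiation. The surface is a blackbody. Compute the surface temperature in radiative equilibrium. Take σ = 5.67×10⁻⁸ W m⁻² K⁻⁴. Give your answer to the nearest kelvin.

Effective emission temperature (TOA balance): σT_e⁴ = S(1−α)/4 = 6.331 W m⁻² → T_e = 102.8 K.
The surface balance (absorbed SW + ε·downward IR = σT_s⁴) with T_a⁴ = T_s⁴/2 reduces to T_s = T_e·[2/(2−ε)]^¼ = 119.3 K.

119 K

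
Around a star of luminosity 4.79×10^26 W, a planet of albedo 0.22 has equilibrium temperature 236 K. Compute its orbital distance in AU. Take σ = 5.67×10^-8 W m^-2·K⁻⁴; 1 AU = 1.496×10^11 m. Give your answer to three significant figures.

1.37 AU

Required flux: S = 4σT⁴/(1−α) = 902.0 W m^-2.
Then d = [L/(4πS)]^(1/2) = 2.056×10^11 m, i.e. 1.374 AU.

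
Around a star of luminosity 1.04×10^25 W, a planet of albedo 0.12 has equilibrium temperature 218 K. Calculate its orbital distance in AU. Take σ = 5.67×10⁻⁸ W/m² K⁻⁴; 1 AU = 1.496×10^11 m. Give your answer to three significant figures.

Energy balance gives S = 4σT⁴/(1−α) = 582.1 W/m².
Then d = [L/(4πS)]^(1/2) = 3.771×10^10 m, i.e. 0.2521 AU.

0.252 AU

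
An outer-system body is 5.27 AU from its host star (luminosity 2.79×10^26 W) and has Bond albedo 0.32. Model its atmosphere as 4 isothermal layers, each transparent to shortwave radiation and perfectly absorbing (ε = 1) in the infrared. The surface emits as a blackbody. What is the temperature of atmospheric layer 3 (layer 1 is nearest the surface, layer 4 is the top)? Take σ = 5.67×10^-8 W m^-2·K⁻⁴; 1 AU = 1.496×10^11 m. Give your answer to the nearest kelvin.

Orbital distance: d = 5.27 AU = 7.884×10^11 m.
Spreading L over a sphere of radius d: S = 2.79×10^26/(4π·7.88×10^11²) = 35.72 W m^-2.
OLR = S(1−α)/4 = 6.072 W m^-2; the top layer radiates at T_e = 101.7 K.
The net upward flux σT_e⁴ is constant between every pair of levels, so T_k⁴ = (N+1−k)T_e⁴.
T_3 = (2)^(1/4)·101.7 = 121.0 K.

121 K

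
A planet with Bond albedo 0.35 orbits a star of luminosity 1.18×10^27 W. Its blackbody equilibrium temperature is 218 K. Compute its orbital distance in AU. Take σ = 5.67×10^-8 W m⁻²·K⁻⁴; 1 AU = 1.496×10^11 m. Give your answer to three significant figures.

2.31 AU

Energy balance gives S = 4σT⁴/(1−α) = 788.1 W m⁻².
Then d = [L/(4πS)]^(1/2) = 3.452×10^11 m, i.e. 2.307 AU.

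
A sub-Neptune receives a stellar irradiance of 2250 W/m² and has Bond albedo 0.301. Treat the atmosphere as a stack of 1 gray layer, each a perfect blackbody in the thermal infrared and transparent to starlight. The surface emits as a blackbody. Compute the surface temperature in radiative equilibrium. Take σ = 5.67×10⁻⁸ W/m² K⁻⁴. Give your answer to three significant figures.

OLR = S(1−α)/4 = 393.2 W/m²; the top layer radiates at T_e = 288.6 K.
Layer-by-layer balance gives σT_s⁴ = (N+1)σT_e⁴, so T_s = 2^¼·288.6 = 343.2 K.

343 K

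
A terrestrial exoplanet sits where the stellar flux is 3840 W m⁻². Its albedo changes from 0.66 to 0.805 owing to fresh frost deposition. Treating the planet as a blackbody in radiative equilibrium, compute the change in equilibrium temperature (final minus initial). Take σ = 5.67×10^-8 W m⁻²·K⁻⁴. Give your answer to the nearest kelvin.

Initial: T₁ = [S(1−0.66)/(4σ)]^(1/4) = 275.4 K.
Final:   T₂ = [S(1−0.805)/(4σ)]^(1/4) = 239.7 K.
ΔT = T₂ − T₁ = -35.74 K.

-36 K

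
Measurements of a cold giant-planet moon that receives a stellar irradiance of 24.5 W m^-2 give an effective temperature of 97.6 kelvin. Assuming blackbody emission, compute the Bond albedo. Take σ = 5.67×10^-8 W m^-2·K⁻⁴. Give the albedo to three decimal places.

From σT⁴ = S(1−α)/4 we invert for α: 1−α = 4σT⁴/S.
4σT⁴ = 4·5.67×10⁻⁸·(97.6)⁴ = 20.58 W m^-2.
1−α = 20.58/24.50 = 0.8400, so α = 0.1600.

0.160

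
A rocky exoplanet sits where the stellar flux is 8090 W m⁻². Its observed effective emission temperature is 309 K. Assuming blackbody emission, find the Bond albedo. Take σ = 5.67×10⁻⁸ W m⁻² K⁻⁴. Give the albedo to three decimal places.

0.744

Energy balance: S(1−α)/4 = σT⁴, so 1−α = 4σT⁴/S.
4σT⁴ = 4·5.67×10⁻⁸·(309)⁴ = 2068 W m⁻².
Hence α = 1 − 2068/8090 = 0.7444.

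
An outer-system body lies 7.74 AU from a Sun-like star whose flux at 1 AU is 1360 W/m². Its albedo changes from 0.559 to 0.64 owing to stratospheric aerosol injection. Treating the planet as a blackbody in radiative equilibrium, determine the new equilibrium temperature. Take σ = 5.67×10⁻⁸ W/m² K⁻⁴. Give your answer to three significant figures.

Flux at the orbit: S = 1360/(7.74)² = 22.70 W/m².
New equilibrium: T₂ = [(1−0.64)·22.70/(4σ)]^(1/4) = 77.48 K.

77.5 K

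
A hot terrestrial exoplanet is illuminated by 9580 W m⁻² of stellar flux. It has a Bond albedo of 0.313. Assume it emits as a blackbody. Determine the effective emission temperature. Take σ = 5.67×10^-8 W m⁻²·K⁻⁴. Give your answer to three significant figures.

Averaging over the sphere, the absorbed flux is S(1−α)/4 = 1645 W m⁻².
Balancing against σT⁴: T = (1645/5.67×10⁻⁸)^(1/4) = 412.7 K.

413 kelvin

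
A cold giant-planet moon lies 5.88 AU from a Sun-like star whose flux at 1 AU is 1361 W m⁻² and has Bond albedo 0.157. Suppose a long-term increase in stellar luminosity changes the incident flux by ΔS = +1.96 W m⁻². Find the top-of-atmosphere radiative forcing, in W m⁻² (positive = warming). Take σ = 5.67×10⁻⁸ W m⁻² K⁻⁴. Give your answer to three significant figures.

0.413 W m⁻²

Irradiance scales as 1/d², so S = 1361 W m⁻² × (1/5.88)² = 39.36 W m⁻².
ΔF = Δ[S(1−α)]/4 = (1−0.157)·+1.96/4 = 0.4131 W m⁻².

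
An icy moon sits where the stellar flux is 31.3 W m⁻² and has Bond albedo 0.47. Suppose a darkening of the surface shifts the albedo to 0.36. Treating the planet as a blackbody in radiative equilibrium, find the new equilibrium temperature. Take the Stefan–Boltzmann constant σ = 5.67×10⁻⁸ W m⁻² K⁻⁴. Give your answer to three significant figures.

With the new albedo, S(1−α₂)/4 = 5.008 W m⁻², so T₂ = 96.94 K.

96.9 K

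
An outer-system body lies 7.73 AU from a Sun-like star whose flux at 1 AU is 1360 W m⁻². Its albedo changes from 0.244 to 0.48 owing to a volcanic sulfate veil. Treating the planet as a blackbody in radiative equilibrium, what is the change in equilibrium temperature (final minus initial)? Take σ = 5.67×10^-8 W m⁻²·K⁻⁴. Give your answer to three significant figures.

-8.34 K

Flux at the orbit: S = 1360/(7.73)² = 22.76 W m⁻².
Initial: T₁ = [S(1−0.244)/(4σ)]^(1/4) = 93.33 K.
Final:   T₂ = [S(1−0.48)/(4σ)]^(1/4) = 84.99 K.
ΔT = T₂ − T₁ = -8.335 K.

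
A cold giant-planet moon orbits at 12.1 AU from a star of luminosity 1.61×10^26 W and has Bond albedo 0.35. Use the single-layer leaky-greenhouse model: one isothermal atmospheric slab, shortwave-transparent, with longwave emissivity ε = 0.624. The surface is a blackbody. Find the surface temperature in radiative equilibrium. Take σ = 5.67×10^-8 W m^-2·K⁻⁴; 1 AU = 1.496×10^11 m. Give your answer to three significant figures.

Orbital distance: d = 12.1 AU = 1.810×10^12 m.
Flux at the orbit: S = L/(4πd²) = 1.61×10^26/(4π·(1.81×10^12)²) = 3.910 W m^-2.
At the top of the atmosphere, σT_e⁴ = S(1−α)/4 = 0.6354 W m^-2, giving T_e = 57.86 K.
Surface balance with a leaky layer gives σT_s⁴ = σT_e⁴·2/(2−ε), so T_s = T_e·[2/(2−0.624)]^(1/4) = 63.53 K.

63.5 K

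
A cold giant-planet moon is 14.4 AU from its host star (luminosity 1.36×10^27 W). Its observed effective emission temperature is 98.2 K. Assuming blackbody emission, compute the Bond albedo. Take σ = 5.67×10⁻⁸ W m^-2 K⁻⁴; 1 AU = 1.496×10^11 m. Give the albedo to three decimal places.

d = 14.4 × 1.496×10^11 m = 2.154×10^12 m.
Spreading L over a sphere of radius d: S = 1.36×10^27/(4π·2.15×10^12²) = 23.32 W m^-2.
Energy balance: S(1−α)/4 = σT⁴, so 1−α = 4σT⁴/S.
4σT⁴ = 4·5.67×10⁻⁸·(98.2)⁴ = 21.09 W m^-2.
1−α = 21.09/23.32 = 0.9044, so α = 0.0956.

0.096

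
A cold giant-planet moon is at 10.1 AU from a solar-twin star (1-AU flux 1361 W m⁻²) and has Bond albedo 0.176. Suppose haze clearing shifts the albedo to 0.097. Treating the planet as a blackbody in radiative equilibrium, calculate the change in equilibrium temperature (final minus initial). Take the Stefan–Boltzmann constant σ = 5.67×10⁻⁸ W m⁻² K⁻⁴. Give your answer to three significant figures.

By the inverse-square law, S = 1361/10.1² = 13.34 W m⁻².
Before: T₁ = [13.34·0.824/(4σ)]^(1/4) = 83.44 K.
After:  T₂ = [13.34·0.903/(4σ)]^(1/4) = 85.37 K.
ΔT = T₂ − T₁ = 1.932 K.

1.93 kelvin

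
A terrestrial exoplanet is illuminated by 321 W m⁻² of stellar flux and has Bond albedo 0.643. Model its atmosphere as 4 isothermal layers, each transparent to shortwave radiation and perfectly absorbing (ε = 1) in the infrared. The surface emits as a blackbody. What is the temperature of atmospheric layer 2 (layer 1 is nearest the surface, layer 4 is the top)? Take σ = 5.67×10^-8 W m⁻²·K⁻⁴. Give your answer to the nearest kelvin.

Top-of-atmosphere balance: σT_e⁴ = S(1−α)/4 = 28.65 W m⁻² → T_e = 149.9 K.
Each opaque layer satisfies 2T_j⁴ = T_{j−1}⁴ + T_{j+1}⁴, giving T_k⁴ = (N+1−k)T_e⁴.
With k = 2: T_2 = (4+1−2)^¼·149.9 K = 197.3 K.

197 K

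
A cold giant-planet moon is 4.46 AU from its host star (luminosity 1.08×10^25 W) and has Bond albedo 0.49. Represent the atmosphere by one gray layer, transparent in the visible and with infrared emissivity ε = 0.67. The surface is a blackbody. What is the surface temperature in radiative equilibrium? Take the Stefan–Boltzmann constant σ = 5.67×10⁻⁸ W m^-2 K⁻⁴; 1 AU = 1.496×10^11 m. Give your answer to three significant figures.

50.5 K

d = 4.46 × 1.496×10^11 m = 6.672×10^11 m.
Spreading L over a sphere of radius d: S = 1.08×10^25/(4π·6.67×10^11²) = 1.931 W m^-2.
At the top of the atmosphere, σT_e⁴ = S(1−α)/4 = 0.2461 W m^-2, giving T_e = 45.65 K.
Surface balance with a leaky layer gives σT_s⁴ = σT_e⁴·2/(2−ε), so T_s = T_e·[2/(2−0.67)]^(1/4) = 50.55 K.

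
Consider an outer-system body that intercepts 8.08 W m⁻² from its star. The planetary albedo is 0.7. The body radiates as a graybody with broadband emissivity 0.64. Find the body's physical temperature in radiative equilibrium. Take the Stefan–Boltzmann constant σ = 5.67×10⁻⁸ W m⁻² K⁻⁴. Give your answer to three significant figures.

Averaging over the sphere, the absorbed flux is S(1−α)/4 = 0.6060 W m⁻².
Equating to εσT⁴ with ε = 0.64: T = (0.6060/0.64σ)^(1/4) = 63.93 K.

63.9 kelvin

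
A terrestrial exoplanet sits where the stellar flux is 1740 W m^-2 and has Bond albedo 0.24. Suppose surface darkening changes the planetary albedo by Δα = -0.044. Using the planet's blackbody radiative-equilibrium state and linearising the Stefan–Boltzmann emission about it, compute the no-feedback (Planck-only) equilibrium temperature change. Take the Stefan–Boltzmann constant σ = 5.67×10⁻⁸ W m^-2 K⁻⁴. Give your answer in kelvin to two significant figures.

4.0 K

Reference equilibrium: T_e = [S(1−α)/(4σ)]^(1/4) = 276.3 K.
TOA radiative forcing: ΔF = −S·Δα/4 = −1740·(-0.044)/4 = 19.14 W m^-2.
Planck response: λ_P = 4σT_e³ = 4·5.67×10⁻⁸·(276.3)³ = 4.786 W m^-2/K.
So ΔT₀ = 19.14/4.786 = 4.00 K.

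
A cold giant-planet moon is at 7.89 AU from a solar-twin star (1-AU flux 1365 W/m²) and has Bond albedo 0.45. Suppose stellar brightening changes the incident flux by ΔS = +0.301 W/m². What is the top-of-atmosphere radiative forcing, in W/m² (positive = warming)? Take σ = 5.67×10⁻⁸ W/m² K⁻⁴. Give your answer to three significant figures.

0.0414 W/m²

Irradiance scales as 1/d², so S = 1365 W/m² × (1/7.89)² = 21.93 W/m².
TOA radiative forcing: ΔF = (1−α)ΔS/4 = 0.55·(+0.301)/4 = 0.04139 W/m².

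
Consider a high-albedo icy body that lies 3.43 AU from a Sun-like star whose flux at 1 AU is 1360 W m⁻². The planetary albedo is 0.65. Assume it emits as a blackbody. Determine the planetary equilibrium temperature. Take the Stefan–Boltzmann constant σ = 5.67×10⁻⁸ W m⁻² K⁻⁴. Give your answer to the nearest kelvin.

116 K

Irradiance scales as 1/d², so S = 1360 W m⁻² × (1/3.43)² = 115.6 W m⁻².
Absorbed flux (global mean): S(1−α)/4 = 115.6·0.35/4 = 10.11 W m⁻².
In equilibrium σT⁴ equals this, so T = 115.6 K.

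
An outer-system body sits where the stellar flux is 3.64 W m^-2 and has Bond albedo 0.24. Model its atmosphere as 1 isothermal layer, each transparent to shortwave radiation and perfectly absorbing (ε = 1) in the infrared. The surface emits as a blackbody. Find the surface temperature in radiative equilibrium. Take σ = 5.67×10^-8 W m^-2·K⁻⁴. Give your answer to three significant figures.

70.3 K

The effective emission temperature is T_e = [S(1−α)/(4σ)]^¼ = 59.10 K.
With N = 1 opaque layers, T_s = (N+1)^(1/4)·T_e = 2^(1/4)·59.10 = 70.28 K.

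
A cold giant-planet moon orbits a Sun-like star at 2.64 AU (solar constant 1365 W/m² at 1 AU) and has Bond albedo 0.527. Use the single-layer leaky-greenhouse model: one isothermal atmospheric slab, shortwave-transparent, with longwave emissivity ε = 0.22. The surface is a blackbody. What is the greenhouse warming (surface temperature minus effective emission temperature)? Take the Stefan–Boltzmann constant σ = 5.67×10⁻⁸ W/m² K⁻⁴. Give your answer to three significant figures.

4.20 kelvin

Flux at the orbit: S = 1365/(2.64)² = 195.9 W/m².
The planet radiates to space at T_e = [S(1−α)/(4σ)]^(1/4) = 142.2 K.
The surface balance (absorbed SW + ε·downward IR = σT_s⁴) with T_a⁴ = T_s⁴/2 reduces to T_s = T_e·[2/(2−ε)]^¼ = 146.4 K.
The atmosphere warms the surface by 4.203 K.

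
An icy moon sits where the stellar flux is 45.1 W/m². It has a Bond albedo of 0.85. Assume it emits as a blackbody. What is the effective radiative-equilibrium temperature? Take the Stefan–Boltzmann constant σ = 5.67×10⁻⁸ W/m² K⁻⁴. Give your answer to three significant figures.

73.9 K

Averaging over the sphere, the absorbed flux is S(1−α)/4 = 1.691 W/m².
In equilibrium σT⁴ equals this, so T = 73.90 K.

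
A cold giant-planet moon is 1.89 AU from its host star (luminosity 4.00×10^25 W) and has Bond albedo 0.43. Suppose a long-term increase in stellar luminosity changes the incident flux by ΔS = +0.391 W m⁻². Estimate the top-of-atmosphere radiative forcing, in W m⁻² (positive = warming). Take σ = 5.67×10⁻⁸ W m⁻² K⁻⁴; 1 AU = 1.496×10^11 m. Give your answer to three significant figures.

0.0557 W m⁻²

Orbital distance: d = 1.89 AU = 2.827×10^11 m.
Flux at the orbit: S = L/(4πd²) = 4.00×10^25/(4π·(2.83×10^11)²) = 39.82 W m⁻².
ΔF = Δ[S(1−α)]/4 = (1−0.43)·+0.391/4 = 0.05572 W m⁻².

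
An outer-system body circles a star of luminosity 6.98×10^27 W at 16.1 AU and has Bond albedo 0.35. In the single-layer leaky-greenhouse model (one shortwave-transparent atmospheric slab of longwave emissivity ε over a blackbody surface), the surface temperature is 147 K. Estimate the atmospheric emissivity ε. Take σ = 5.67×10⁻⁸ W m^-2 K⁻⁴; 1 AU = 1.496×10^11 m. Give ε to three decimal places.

0.825

Orbital distance: d = 16.1 AU = 2.409×10^12 m.
S = L/(4πd²) = 95.75 W m^-2.
TOA balance gives T_e = 128.7 K.
T_s⁴ = T_e⁴·2/(2−ε) → ε = 2 − 2(T_e/T_s)⁴ = 2 − 2·(128.7/147)⁴ = 0.8247.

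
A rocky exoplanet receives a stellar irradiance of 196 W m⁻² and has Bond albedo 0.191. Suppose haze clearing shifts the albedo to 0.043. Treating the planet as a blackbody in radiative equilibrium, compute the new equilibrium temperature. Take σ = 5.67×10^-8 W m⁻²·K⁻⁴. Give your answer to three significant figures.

With the new albedo, S(1−α₂)/4 = 46.89 W m⁻², so T₂ = 169.6 K.

170 kelvin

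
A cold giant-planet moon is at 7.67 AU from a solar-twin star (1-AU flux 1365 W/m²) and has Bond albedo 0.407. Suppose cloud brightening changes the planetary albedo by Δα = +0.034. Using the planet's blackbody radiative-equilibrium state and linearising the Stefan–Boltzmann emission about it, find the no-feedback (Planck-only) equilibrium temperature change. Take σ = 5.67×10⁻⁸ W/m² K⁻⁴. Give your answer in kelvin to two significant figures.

By the inverse-square law, S = 1365/7.67² = 23.20 W/m².
Unperturbed T_e = [23.20·(1−0.407)/(4σ)]^¼ = 88.25 K.
The change in absorbed flux is Δ[S(1−α)/4] = −SΔα/4 = -0.1972 W/m².
The Planck feedback parameter is 4σT_e³ = 0.1559 W/m²/K.
Hence the no-feedback warming is ΔF/(4σT_e³) = -1.27 K.

-1.3 K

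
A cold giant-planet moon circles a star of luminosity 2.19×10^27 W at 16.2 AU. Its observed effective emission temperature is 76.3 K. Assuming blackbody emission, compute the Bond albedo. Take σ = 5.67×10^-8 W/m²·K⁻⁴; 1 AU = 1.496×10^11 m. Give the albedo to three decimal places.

0.741

Orbital distance: d = 16.2 AU = 2.424×10^12 m.
S = L/(4πd²) = 29.67 W/m².
Rearranging the radiative balance, α = 1 − 4σT⁴/S.
4σT⁴ = 4·5.67×10⁻⁸·(76.3)⁴ = 7.687 W/m².
1−α = 7.687/29.67 = 0.2591, so α = 0.7409.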